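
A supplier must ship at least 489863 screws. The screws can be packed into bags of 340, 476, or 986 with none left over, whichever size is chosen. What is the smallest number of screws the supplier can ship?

The number of screws must be a common multiple of 340, 476, and 986, so a multiple of their LCM.
340 = 2^2 × 5 × 17
476 = 2^2 × 7 × 17
986 = 2 × 17 × 29
LCM(340, 476, 986) = 2^2 × 5 × 7 × 17 × 29 = 69020.
Smallest multiple of 69020 that is ≥ 489863: ⌈489863/69020⌉ × 69020 = 8 × 69020 = 552160.

552160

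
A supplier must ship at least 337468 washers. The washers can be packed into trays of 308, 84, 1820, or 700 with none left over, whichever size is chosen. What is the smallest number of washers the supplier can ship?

The number of washers must be a common multiple of 308, 84, 1820, and 700, so a multiple of their LCM.
308 = 2^2 × 7 × 11
84 = 2^2 × 3 × 7
1820 = 2^2 × 5 × 7 × 13
700 = 2^2 × 5^2 × 7
LCM(308, 84, 1820, 700) = 2^2 × 3 × 5^2 × 7 × 11 × 13 = 300300.
Smallest multiple of 300300 that is ≥ 337468: ⌈337468/300300⌉ × 300300 = 2 × 300300 = 600600.

600600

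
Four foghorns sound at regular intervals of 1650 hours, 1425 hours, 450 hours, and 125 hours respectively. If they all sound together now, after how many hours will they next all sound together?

470250 hours

The first simultaneous occurrence is after LCM of the individual periods.
1650 = 2 × 3 × 5^2 × 11
1425 = 3 × 5^2 × 19
450 = 2 × 3^2 × 5^2
125 = 5^3
LCM(1650, 1425, 450, 125) = 2 × 3^2 × 5^3 × 11 × 19 = 470250.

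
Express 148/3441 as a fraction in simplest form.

4/93

148 = 2^2 × 37
3441 = 3 × 31 × 37
gcd(148, 3441) = 37.
Divide numerator and denominator by 37: 148/3441 = 4/93.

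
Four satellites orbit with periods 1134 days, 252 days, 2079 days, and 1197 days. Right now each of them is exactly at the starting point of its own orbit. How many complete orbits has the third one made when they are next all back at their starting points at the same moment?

228 orbits

They are all back at their starting positions together after one LCM of the periods.
1134 = 2 × 3^4 × 7
252 = 2^2 × 3^2 × 7
2079 = 3^3 × 7 × 11
1197 = 3^2 × 7 × 19
LCM(1134, 252, 2079, 1197) = 2^2 × 3^4 × 7 × 11 × 19 = 474012.
Orbits for period 2079: 474012 / 2079 = 228.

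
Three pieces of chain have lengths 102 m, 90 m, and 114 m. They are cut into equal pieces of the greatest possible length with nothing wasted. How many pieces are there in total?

51

Piece length = gcd(102, 90, 114).
102 = 2 × 3 × 17
90 = 2 × 3^2 × 5
114 = 2 × 3 × 19
gcd(102, 90, 114) = 2 × 3 = 6.
Total pieces = 102/6 + 90/6 + 114/6 = 17 + 15 + 19 = 51.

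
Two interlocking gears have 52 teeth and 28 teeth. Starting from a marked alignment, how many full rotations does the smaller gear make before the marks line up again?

13 rotations

They are all back at their starting positions together after one LCM of the periods.
52 = 2^2 × 13
28 = 2^2 × 7
LCM(52, 28) = 2^2 × 7 × 13 = 364.
Rotations for period 28: 364 / 28 = 13.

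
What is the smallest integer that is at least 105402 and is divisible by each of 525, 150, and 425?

107100

The integer must be a common multiple of 525, 150, and 425, so a multiple of their LCM.
525 = 3 × 5^2 × 7
150 = 2 × 3 × 5^2
425 = 5^2 × 17
LCM(525, 150, 425) = 2 × 3 × 5^2 × 7 × 17 = 17850.
Smallest multiple of 17850 that is ≥ 105402: ⌈105402/17850⌉ × 17850 = 6 × 17850 = 107100.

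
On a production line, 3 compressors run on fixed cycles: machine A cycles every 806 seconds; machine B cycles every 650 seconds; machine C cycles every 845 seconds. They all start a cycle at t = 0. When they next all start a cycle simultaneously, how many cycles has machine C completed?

All finish a whole number of cycles simultaneously at t = LCM of the periods.
806 = 2 × 13 × 31
650 = 2 × 5^2 × 13
845 = 5 × 13^2
LCM(806, 650, 845) = 2 × 5^2 × 13^2 × 31 = 261950.
Cycles for period 845: 261950 / 845 = 310.

310 cycles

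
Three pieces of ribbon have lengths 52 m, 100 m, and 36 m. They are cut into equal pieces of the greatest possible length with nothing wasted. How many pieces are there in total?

47

Piece length = gcd(52, 100, 36).
52 = 2^2 × 13
100 = 2^2 × 5^2
36 = 2^2 × 3^2
gcd(52, 100, 36) = 2^2 = 4.
Total pieces = 52/4 + 100/4 + 36/4 = 13 + 25 + 9 = 47.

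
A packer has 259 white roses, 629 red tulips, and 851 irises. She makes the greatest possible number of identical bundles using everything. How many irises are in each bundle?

Number of bundles = gcd(259, 629, 851).
259 = 7 × 37
629 = 17 × 37
851 = 23 × 37
gcd(259, 629, 851) = 37.
irises per bundle = 851 / 37 = 23.

23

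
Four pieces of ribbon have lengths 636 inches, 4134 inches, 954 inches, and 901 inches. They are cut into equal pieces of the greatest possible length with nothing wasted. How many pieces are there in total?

125

Piece length = gcd(636, 4134, 954, 901).
636 = 2^2 × 3 × 53
4134 = 2 × 3 × 13 × 53
954 = 2 × 3^2 × 53
901 = 17 × 53
gcd(636, 4134, 954, 901) = 53.
Total pieces = 636/53 + 4134/53 + 954/53 + 901/53 = 12 + 78 + 18 + 17 = 125.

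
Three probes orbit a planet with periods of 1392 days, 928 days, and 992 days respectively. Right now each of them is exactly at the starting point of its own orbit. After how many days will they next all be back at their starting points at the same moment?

We need the least common multiple of the intervals.
1392 = 2^4 × 3 × 29
928 = 2^5 × 29
992 = 2^5 × 31
LCM(1392, 928, 992) = 2^5 × 3 × 29 × 31 = 86304.

86304 days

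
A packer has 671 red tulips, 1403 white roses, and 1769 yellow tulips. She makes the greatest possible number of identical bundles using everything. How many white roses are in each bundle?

Number of bundles = gcd(671, 1403, 1769).
671 = 11 × 61
1403 = 23 × 61
1769 = 29 × 61
gcd(671, 1403, 1769) = 61.
white roses per bundle = 1403 / 61 = 23.

23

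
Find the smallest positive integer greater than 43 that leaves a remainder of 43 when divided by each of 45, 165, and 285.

N − 43 must be a common multiple of 45, 165, and 285.
45 = 3^2 × 5
165 = 3 × 5 × 11
285 = 3 × 5 × 19
LCM(45, 165, 285) = 3^2 × 5 × 11 × 19 = 9405.
Smallest N > 43 is LCM + 43 = 9405 + 43 = 9448.

9448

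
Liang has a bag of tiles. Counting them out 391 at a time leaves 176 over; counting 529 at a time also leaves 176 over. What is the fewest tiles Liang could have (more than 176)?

9169

N − 176 must be a common multiple of 391 and 529.
391 = 17 × 23
529 = 23^2
LCM(391, 529) = 17 × 23^2 = 8993.
Smallest N > 176 is LCM + 176 = 8993 + 176 = 9169.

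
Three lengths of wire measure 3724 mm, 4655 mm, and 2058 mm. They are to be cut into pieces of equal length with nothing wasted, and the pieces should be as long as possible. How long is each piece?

49 mm

The greatest length dividing all of 3724, 4655, and 2058 is their gcd.
3724 = 2^2 × 7^2 × 19
4655 = 5 × 7^2 × 19
2058 = 2 × 3 × 7^3
gcd(3724, 4655, 2058) = 7^2 = 49.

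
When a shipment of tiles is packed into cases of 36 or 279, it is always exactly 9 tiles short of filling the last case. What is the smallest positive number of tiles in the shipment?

Being 9 short of a full case of size k means N ≡ −9 (mod k), i.e. N + 9 is a multiple of each size.
36 = 2^2 × 3^2
279 = 3^2 × 31
LCM(36, 279) = 2^2 × 3^2 × 31 = 1116.
Smallest positive N is 1116 − 9 = 1107.

1107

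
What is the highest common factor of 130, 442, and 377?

130 = 2 × 5 × 13
442 = 2 × 13 × 17
377 = 13 × 29
gcd(130, 442, 377) = 13.

13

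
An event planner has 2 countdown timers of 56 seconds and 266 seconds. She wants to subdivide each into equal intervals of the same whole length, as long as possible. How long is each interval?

The interval must divide each timer length; the longest such is the gcd.
56 = 2^3 × 7
266 = 2 × 7 × 19
gcd(56, 266) = 2 × 7 = 14.

14 seconds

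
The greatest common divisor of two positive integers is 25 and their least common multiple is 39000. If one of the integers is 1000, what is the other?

975

For two integers, gcd × lcm = product, so the other is (25 × 39000) / 1000 = 975000 / 1000 = 975.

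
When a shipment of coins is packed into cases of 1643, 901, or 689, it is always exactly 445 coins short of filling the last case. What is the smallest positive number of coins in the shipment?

Being 445 short of a full case of size k means N ≡ −445 (mod k), i.e. N + 445 is a multiple of each size.
1643 = 31 × 53
901 = 17 × 53
689 = 13 × 53
LCM(1643, 901, 689) = 13 × 17 × 31 × 53 = 363103.
Smallest positive N is 363103 − 445 = 362658.

362658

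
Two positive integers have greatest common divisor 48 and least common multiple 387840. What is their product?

For any two positive integers, gcd × lcm = product = 48 × 387840 = 18616320.

18616320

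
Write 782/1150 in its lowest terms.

17/25

782 = 2 × 17 × 23
1150 = 2 × 5^2 × 23
gcd(782, 1150) = 2 × 23 = 46.
Divide numerator and denominator by 46: 782/1150 = 17/25.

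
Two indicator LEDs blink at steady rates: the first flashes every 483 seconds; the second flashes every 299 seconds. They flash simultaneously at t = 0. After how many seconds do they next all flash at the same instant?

The first simultaneous occurrence is after LCM of the individual periods.
483 = 3 × 7 × 23
299 = 13 × 23
LCM(483, 299) = 3 × 7 × 13 × 23 = 6279.

6279 seconds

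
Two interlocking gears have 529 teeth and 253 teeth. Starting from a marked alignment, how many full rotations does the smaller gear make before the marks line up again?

All finish a whole number of cycles simultaneously at t = LCM of the periods.
529 = 23^2
253 = 11 × 23
LCM(529, 253) = 11 × 23^2 = 5819.
Rotations for period 253: 5819 / 253 = 23.

23 rotations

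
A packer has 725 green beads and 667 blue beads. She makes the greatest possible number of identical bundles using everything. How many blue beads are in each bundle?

Number of bundles = gcd(725, 667).
725 = 5^2 × 29
667 = 23 × 29
gcd(725, 667) = 29.
blue beads per bundle = 667 / 29 = 23.

23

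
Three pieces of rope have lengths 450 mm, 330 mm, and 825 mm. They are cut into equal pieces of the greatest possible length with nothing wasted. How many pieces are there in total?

107

Piece length = gcd(450, 330, 825).
450 = 2 × 3^2 × 5^2
330 = 2 × 3 × 5 × 11
825 = 3 × 5^2 × 11
gcd(450, 330, 825) = 3 × 5 = 15.
Total pieces = 450/15 + 330/15 + 825/15 = 30 + 22 + 55 = 107.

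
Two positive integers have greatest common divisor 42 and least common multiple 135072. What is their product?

5673024

For any two positive integers, gcd × lcm = product = 42 × 135072 = 5673024.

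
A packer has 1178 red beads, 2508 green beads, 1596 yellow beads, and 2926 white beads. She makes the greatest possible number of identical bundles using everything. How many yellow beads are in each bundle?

42

Number of bundles = gcd(1178, 2508, 1596, 2926).
1178 = 2 × 19 × 31
2508 = 2^2 × 3 × 11 × 19
1596 = 2^2 × 3 × 7 × 19
2926 = 2 × 7 × 11 × 19
gcd(1178, 2508, 1596, 2926) = 2 × 19 = 38.
yellow beads per bundle = 1596 / 38 = 42.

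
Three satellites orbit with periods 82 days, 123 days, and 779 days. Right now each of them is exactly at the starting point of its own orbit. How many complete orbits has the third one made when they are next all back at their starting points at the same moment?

All finish a whole number of cycles simultaneously at t = LCM of the periods.
82 = 2 × 41
123 = 3 × 41
779 = 19 × 41
LCM(82, 123, 779) = 2 × 3 × 19 × 41 = 4674.
Orbits for period 779: 4674 / 779 = 6.

6 orbits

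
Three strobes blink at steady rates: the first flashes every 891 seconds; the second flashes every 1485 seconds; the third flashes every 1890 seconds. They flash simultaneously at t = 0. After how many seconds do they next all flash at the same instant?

62370 seconds

We need the least common multiple of the intervals.
891 = 3^4 × 11
1485 = 3^3 × 5 × 11
1890 = 2 × 3^3 × 5 × 7
LCM(891, 1485, 1890) = 2 × 3^4 × 5 × 7 × 11 = 62370.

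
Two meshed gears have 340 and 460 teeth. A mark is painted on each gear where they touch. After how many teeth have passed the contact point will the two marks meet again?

They coincide at every common multiple of the periods; the first is the LCM.
340 = 2^2 × 5 × 17
460 = 2^2 × 5 × 23
LCM(340, 460) = 2^2 × 5 × 17 × 23 = 7820.

7820 teeth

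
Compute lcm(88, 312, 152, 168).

88 = 2^3 × 11
312 = 2^3 × 3 × 13
152 = 2^3 × 19
168 = 2^3 × 3 × 7
LCM(88, 312, 152, 168) = 2^3 × 3 × 7 × 11 × 13 × 19 = 456456.

456456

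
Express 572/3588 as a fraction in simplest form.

572 = 2^2 × 11 × 13
3588 = 2^2 × 3 × 13 × 23
gcd(572, 3588) = 2^2 × 13 = 52.
Divide numerator and denominator by 52: 572/3588 = 11/69.

11/69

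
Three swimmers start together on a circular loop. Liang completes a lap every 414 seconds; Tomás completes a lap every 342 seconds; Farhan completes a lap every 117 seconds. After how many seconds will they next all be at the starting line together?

102258 seconds

They coincide at every common multiple of the periods; the first is the LCM.
414 = 2 × 3^2 × 23
342 = 2 × 3^2 × 19
117 = 3^2 × 13
LCM(414, 342, 117) = 2 × 3^2 × 13 × 19 × 23 = 102258.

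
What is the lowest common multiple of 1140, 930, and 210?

1140 = 2^2 × 3 × 5 × 19
930 = 2 × 3 × 5 × 31
210 = 2 × 3 × 5 × 7
LCM(1140, 930, 210) = 2^2 × 3 × 5 × 7 × 19 × 31 = 247380.

247380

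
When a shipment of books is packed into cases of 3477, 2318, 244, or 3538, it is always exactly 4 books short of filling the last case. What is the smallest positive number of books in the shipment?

Being 4 short of a full case of size k means N ≡ −4 (mod k), i.e. N + 4 is a multiple of each size.
3477 = 3 × 19 × 61
2318 = 2 × 19 × 61
244 = 2^2 × 61
3538 = 2 × 29 × 61
LCM(3477, 2318, 244, 3538) = 2^2 × 3 × 19 × 29 × 61 = 403332.
Smallest positive N is 403332 − 4 = 403328.

403328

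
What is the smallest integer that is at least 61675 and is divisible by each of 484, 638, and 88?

84216

The integer must be a common multiple of 484, 638, and 88, so a multiple of their LCM.
484 = 2^2 × 11^2
638 = 2 × 11 × 29
88 = 2^3 × 11
LCM(484, 638, 88) = 2^3 × 11^2 × 29 = 28072.
Smallest multiple of 28072 that is ≥ 61675: ⌈61675/28072⌉ × 28072 = 3 × 28072 = 84216.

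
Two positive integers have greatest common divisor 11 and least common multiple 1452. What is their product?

For any two positive integers, gcd × lcm = product = 11 × 1452 = 15972.

15972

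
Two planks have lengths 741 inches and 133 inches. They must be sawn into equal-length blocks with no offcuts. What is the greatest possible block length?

This is the greatest common divisor of 741 and 133.
741 = 3 × 13 × 19
133 = 7 × 19
gcd(741, 133) = 19.

19 inches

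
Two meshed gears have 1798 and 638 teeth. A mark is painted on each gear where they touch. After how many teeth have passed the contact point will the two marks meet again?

19778 teeth

We need the least common multiple of the intervals.
1798 = 2 × 29 × 31
638 = 2 × 11 × 29
LCM(1798, 638) = 2 × 11 × 29 × 31 = 19778.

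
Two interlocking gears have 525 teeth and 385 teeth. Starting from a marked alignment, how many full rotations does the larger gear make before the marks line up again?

11 rotations

All finish a whole number of cycles simultaneously at t = LCM of the periods.
525 = 3 × 5^2 × 7
385 = 5 × 7 × 11
LCM(525, 385) = 3 × 5^2 × 7 × 11 = 5775.
Rotations for period 525: 5775 / 525 = 11.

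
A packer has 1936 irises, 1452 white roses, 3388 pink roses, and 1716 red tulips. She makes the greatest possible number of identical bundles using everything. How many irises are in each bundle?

Number of bundles = gcd(1936, 1452, 3388, 1716).
1936 = 2^4 × 11^2
1452 = 2^2 × 3 × 11^2
3388 = 2^2 × 7 × 11^2
1716 = 2^2 × 3 × 11 × 13
gcd(1936, 1452, 3388, 1716) = 2^2 × 11 = 44.
irises per bundle = 1936 / 44 = 44.

44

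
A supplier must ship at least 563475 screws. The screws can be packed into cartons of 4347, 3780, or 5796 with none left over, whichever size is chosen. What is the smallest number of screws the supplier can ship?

The number of screws must be a common multiple of 4347, 3780, and 5796, so a multiple of their LCM.
4347 = 3^3 × 7 × 23
3780 = 2^2 × 3^3 × 5 × 7
5796 = 2^2 × 3^2 × 7 × 23
LCM(4347, 3780, 5796) = 2^2 × 3^3 × 5 × 7 × 23 = 86940.
Smallest multiple of 86940 that is ≥ 563475: ⌈563475/86940⌉ × 86940 = 7 × 86940 = 608580.

608580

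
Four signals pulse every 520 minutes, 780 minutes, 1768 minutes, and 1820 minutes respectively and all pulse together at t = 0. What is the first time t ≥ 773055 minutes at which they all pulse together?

Joint pulses occur at multiples of LCM(520, 780, 1768, 1820).
520 = 2^3 × 5 × 13
780 = 2^2 × 3 × 5 × 13
1768 = 2^3 × 13 × 17
1820 = 2^2 × 5 × 7 × 13
LCM(520, 780, 1768, 1820) = 2^3 × 3 × 5 × 7 × 13 × 17 = 185640.
Smallest multiple of 185640 that is ≥ 773055: ⌈773055/185640⌉ × 185640 = 5 × 185640 = 928200.

928200 minutes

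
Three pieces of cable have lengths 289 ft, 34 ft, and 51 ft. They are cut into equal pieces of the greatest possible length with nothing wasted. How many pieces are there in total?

22

Piece length = gcd(289, 34, 51).
289 = 17^2
34 = 2 × 17
51 = 3 × 17
gcd(289, 34, 51) = 17.
Total pieces = 289/17 + 34/17 + 51/17 = 17 + 2 + 3 = 22.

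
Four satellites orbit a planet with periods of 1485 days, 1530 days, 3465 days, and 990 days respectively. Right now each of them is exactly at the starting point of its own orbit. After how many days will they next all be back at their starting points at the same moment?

We need the least common multiple of the intervals.
1485 = 3^3 × 5 × 11
1530 = 2 × 3^2 × 5 × 17
3465 = 3^2 × 5 × 7 × 11
990 = 2 × 3^2 × 5 × 11
LCM(1485, 1530, 3465, 990) = 2 × 3^3 × 5 × 7 × 11 × 17 = 353430.

353430 days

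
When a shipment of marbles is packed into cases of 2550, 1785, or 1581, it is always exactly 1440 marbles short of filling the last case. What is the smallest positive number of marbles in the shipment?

Being 1440 short of a full case of size k means N ≡ −1440 (mod k), i.e. N + 1440 is a multiple of each size.
2550 = 2 × 3 × 5^2 × 17
1785 = 3 × 5 × 7 × 17
1581 = 3 × 17 × 31
LCM(2550, 1785, 1581) = 2 × 3 × 5^2 × 7 × 17 × 31 = 553350.
Smallest positive N is 553350 − 1440 = 551910.

551910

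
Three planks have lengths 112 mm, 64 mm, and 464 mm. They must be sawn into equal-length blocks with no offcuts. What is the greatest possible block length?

16 mm

This is the greatest common divisor of 112, 64, and 464.
112 = 2^4 × 7
64 = 2^6
464 = 2^4 × 29
gcd(112, 64, 464) = 2^4 = 16.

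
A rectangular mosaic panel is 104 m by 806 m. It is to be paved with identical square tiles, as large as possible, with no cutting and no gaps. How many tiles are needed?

124

Tile side = gcd(104, 806).
104 = 2^3 × 13
806 = 2 × 13 × 31
gcd(104, 806) = 2 × 13 = 26.
Tiles: (104/26) × (806/26) = 4 × 31 = 124.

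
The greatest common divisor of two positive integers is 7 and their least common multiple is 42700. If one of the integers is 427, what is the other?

For two integers, gcd × lcm = product, so the other is (7 × 42700) / 427 = 298900 / 427 = 700.

700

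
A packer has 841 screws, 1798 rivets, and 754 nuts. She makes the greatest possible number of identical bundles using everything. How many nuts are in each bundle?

26

Number of bundles = gcd(841, 1798, 754).
841 = 29^2
1798 = 2 × 29 × 31
754 = 2 × 13 × 29
gcd(841, 1798, 754) = 29.
nuts per bundle = 754 / 29 = 26.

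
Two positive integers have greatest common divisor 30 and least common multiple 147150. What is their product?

4414500

For any two positive integers, gcd × lcm = product = 30 × 147150 = 4414500.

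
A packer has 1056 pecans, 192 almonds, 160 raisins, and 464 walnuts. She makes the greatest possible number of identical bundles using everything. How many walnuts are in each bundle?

Number of bundles = gcd(1056, 192, 160, 464).
1056 = 2^5 × 3 × 11
192 = 2^6 × 3
160 = 2^5 × 5
464 = 2^4 × 29
gcd(1056, 192, 160, 464) = 2^4 = 16.
walnuts per bundle = 464 / 16 = 29.

29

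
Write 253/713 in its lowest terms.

11/31

253 = 11 × 23
713 = 23 × 31
gcd(253, 713) = 23.
Divide numerator and denominator by 23: 253/713 = 11/31.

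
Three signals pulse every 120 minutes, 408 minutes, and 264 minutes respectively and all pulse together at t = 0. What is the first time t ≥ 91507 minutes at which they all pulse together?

Joint pulses occur at multiples of LCM(120, 408, 264).
120 = 2^3 × 3 × 5
408 = 2^3 × 3 × 17
264 = 2^3 × 3 × 11
LCM(120, 408, 264) = 2^3 × 3 × 5 × 11 × 17 = 22440.
Smallest multiple of 22440 that is ≥ 91507: ⌈91507/22440⌉ × 22440 = 5 × 22440 = 112200.

112200 minutes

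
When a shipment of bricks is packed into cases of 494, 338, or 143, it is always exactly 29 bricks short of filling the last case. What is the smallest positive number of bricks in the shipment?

Being 29 short of a full case of size k means N ≡ −29 (mod k), i.e. N + 29 is a multiple of each size.
494 = 2 × 13 × 19
338 = 2 × 13^2
143 = 11 × 13
LCM(494, 338, 143) = 2 × 11 × 13^2 × 19 = 70642.
Smallest positive N is 70642 − 29 = 70613.

70613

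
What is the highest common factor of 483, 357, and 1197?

21

483 = 3 × 7 × 23
357 = 3 × 7 × 17
1197 = 3^2 × 7 × 19
gcd(483, 357, 1197) = 3 × 7 = 21.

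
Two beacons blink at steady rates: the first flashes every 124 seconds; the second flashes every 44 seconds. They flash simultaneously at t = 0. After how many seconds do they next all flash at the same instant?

1364 seconds

The first simultaneous occurrence is after LCM of the individual periods.
124 = 2^2 × 31
44 = 2^2 × 11
LCM(124, 44) = 2^2 × 11 × 31 = 1364.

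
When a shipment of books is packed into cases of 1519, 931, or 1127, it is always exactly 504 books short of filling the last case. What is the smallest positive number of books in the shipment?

Being 504 short of a full case of size k means N ≡ −504 (mod k), i.e. N + 504 is a multiple of each size.
1519 = 7^2 × 31
931 = 7^2 × 19
1127 = 7^2 × 23
LCM(1519, 931, 1127) = 7^2 × 19 × 23 × 31 = 663803.
Smallest positive N is 663803 − 504 = 663299.

663299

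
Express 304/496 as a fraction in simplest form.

304 = 2^4 × 19
496 = 2^4 × 31
gcd(304, 496) = 2^4 = 16.
Divide numerator and denominator by 16: 304/496 = 19/31.

19/31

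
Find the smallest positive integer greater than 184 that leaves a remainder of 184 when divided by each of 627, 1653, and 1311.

418393

N − 184 must be a common multiple of 627, 1653, and 1311.
627 = 3 × 11 × 19
1653 = 3 × 19 × 29
1311 = 3 × 19 × 23
LCM(627, 1653, 1311) = 3 × 11 × 19 × 23 × 29 = 418209.
Smallest N > 184 is LCM + 184 = 418209 + 184 = 418393.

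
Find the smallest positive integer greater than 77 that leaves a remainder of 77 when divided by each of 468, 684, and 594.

N − 77 must be a common multiple of 468, 684, and 594.
468 = 2^2 × 3^2 × 13
684 = 2^2 × 3^2 × 19
594 = 2 × 3^3 × 11
LCM(468, 684, 594) = 2^2 × 3^3 × 11 × 13 × 19 = 293436.
Smallest N > 77 is LCM + 77 = 293436 + 77 = 293513.

293513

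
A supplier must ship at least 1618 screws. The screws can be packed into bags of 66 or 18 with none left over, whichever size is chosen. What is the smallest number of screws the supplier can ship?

1782

The number of screws must be a common multiple of 66 and 18, so a multiple of their LCM.
66 = 2 × 3 × 11
18 = 2 × 3^2
LCM(66, 18) = 2 × 3^2 × 11 = 198.
Smallest multiple of 198 that is ≥ 1618: ⌈1618/198⌉ × 198 = 9 × 198 = 1782.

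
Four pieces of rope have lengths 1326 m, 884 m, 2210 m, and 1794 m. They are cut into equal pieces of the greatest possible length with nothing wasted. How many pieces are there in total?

Piece length = gcd(1326, 884, 2210, 1794).
1326 = 2 × 3 × 13 × 17
884 = 2^2 × 13 × 17
2210 = 2 × 5 × 13 × 17
1794 = 2 × 3 × 13 × 23
gcd(1326, 884, 2210, 1794) = 2 × 13 = 26.
Total pieces = 1326/26 + 884/26 + 2210/26 + 1794/26 = 51 + 34 + 85 + 69 = 239.

239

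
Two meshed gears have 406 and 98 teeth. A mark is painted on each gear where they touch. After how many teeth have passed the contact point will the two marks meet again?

2842 teeth

They coincide at every common multiple of the periods; the first is the LCM.
406 = 2 × 7 × 29
98 = 2 × 7^2
LCM(406, 98) = 2 × 7^2 × 29 = 2842.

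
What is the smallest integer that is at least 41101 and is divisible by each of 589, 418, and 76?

The integer must be a common multiple of 589, 418, and 76, so a multiple of their LCM.
589 = 19 × 31
418 = 2 × 11 × 19
76 = 2^2 × 19
LCM(589, 418, 76) = 2^2 × 11 × 19 × 31 = 25916.
Smallest multiple of 25916 that is ≥ 41101: ⌈41101/25916⌉ × 25916 = 2 × 25916 = 51832.

51832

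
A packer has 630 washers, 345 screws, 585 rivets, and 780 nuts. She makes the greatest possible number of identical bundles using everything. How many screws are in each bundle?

23

Number of bundles = gcd(630, 345, 585, 780).
630 = 2 × 3^2 × 5 × 7
345 = 3 × 5 × 23
585 = 3^2 × 5 × 13
780 = 2^2 × 3 × 5 × 13
gcd(630, 345, 585, 780) = 3 × 5 = 15.
screws per bundle = 345 / 15 = 23.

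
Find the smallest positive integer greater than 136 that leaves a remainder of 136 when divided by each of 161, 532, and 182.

N − 136 must be a common multiple of 161, 532, and 182.
161 = 7 × 23
532 = 2^2 × 7 × 19
182 = 2 × 7 × 13
LCM(161, 532, 182) = 2^2 × 7 × 13 × 19 × 23 = 159068.
Smallest N > 136 is LCM + 136 = 159068 + 136 = 159204.

159204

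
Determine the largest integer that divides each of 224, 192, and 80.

224 = 2^5 × 7
192 = 2^6 × 3
80 = 2^4 × 5
gcd(224, 192, 80) = 2^4 = 16.

16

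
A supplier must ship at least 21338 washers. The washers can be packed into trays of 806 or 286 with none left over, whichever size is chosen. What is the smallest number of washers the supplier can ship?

The number of washers must be a common multiple of 806 and 286, so a multiple of their LCM.
806 = 2 × 13 × 31
286 = 2 × 11 × 13
LCM(806, 286) = 2 × 11 × 13 × 31 = 8866.
Smallest multiple of 8866 that is ≥ 21338: ⌈21338/8866⌉ × 8866 = 3 × 8866 = 26598.

26598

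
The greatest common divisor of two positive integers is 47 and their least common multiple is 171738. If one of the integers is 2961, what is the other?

For two integers, gcd × lcm = product, so the other is (47 × 171738) / 2961 = 8071686 / 2961 = 2726.

2726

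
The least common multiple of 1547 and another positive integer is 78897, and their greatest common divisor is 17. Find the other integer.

gcd × lcm = product of the two integers, so the other integer is (17 × 78897) / 1547 = 867.

867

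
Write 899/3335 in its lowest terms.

31/115

899 = 29 × 31
3335 = 5 × 23 × 29
gcd(899, 3335) = 29.
Divide numerator and denominator by 29: 899/3335 = 31/115.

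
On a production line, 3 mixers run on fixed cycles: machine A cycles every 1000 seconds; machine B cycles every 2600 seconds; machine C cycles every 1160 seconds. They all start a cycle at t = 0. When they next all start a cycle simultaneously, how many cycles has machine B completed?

The first common completion time is the LCM of the periods.
1000 = 2^3 × 5^3
2600 = 2^3 × 5^2 × 13
1160 = 2^3 × 5 × 29
LCM(1000, 2600, 1160) = 2^3 × 5^3 × 13 × 29 = 377000.
Cycles for period 2600: 377000 / 2600 = 145.

145 cycles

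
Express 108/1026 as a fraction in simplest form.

2/19

108 = 2^2 × 3^3
1026 = 2 × 3^3 × 19
gcd(108, 1026) = 2 × 3^3 = 54.
Divide numerator and denominator by 54: 108/1026 = 2/19.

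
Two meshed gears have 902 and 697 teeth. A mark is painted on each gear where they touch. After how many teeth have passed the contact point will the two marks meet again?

15334 teeth

We need the least common multiple of the intervals.
902 = 2 × 11 × 41
697 = 17 × 41
LCM(902, 697) = 2 × 11 × 17 × 41 = 15334.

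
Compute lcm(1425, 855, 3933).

1425 = 3 × 5^2 × 19
855 = 3^2 × 5 × 19
3933 = 3^2 × 19 × 23
LCM(1425, 855, 3933) = 3^2 × 5^2 × 19 × 23 = 98325.

98325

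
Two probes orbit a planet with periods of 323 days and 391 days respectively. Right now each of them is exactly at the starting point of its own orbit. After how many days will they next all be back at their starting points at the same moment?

7429 days

We need the least common multiple of the intervals.
323 = 17 × 19
391 = 17 × 23
LCM(323, 391) = 17 × 19 × 23 = 7429.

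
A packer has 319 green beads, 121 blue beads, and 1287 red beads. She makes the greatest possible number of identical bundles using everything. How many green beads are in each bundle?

29

Number of bundles = gcd(319, 121, 1287).
319 = 11 × 29
121 = 11^2
1287 = 3^2 × 11 × 13
gcd(319, 121, 1287) = 11.
green beads per bundle = 319 / 11 = 29.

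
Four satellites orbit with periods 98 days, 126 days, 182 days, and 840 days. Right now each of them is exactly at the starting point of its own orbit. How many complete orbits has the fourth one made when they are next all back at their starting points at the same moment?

273 orbits

All finish a whole number of cycles simultaneously at t = LCM of the periods.
98 = 2 × 7^2
126 = 2 × 3^2 × 7
182 = 2 × 7 × 13
840 = 2^3 × 3 × 5 × 7
LCM(98, 126, 182, 840) = 2^3 × 3^2 × 5 × 7^2 × 13 = 229320.
Orbits for period 840: 229320 / 840 = 273.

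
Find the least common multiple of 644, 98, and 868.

139748

644 = 2^2 × 7 × 23
98 = 2 × 7^2
868 = 2^2 × 7 × 31
LCM(644, 98, 868) = 2^2 × 7^2 × 23 × 31 = 139748.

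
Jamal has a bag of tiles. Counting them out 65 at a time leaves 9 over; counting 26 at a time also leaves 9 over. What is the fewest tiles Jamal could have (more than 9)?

139

N − 9 must be a common multiple of 65 and 26.
65 = 5 × 13
26 = 2 × 13
LCM(65, 26) = 2 × 5 × 13 = 130.
Smallest N > 9 is LCM + 9 = 130 + 9 = 139.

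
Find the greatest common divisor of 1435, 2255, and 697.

1435 = 5 × 7 × 41
2255 = 5 × 11 × 41
697 = 17 × 41
gcd(1435, 2255, 697) = 41.

41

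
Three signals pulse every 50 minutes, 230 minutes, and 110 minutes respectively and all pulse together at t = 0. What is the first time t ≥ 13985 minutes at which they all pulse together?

Joint pulses occur at multiples of LCM(50, 230, 110).
50 = 2 × 5^2
230 = 2 × 5 × 23
110 = 2 × 5 × 11
LCM(50, 230, 110) = 2 × 5^2 × 11 × 23 = 12650.
Smallest multiple of 12650 that is ≥ 13985: ⌈13985/12650⌉ × 12650 = 2 × 12650 = 25300.

25300 minutes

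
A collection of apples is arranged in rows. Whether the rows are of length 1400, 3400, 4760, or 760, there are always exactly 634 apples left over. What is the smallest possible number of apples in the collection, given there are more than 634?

452834

N − 634 must be a common multiple of 1400, 3400, 4760, and 760.
1400 = 2^3 × 5^2 × 7
3400 = 2^3 × 5^2 × 17
4760 = 2^3 × 5 × 7 × 17
760 = 2^3 × 5 × 19
LCM(1400, 3400, 4760, 760) = 2^3 × 5^2 × 7 × 17 × 19 = 452200.
Smallest N > 634 is LCM + 634 = 452200 + 634 = 452834.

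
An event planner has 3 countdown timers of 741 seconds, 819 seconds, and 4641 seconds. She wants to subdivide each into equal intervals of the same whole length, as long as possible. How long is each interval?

39 seconds

The interval must divide each timer length; the longest such is the gcd.
741 = 3 × 13 × 19
819 = 3^2 × 7 × 13
4641 = 3 × 7 × 13 × 17
gcd(741, 819, 4641) = 3 × 13 = 39.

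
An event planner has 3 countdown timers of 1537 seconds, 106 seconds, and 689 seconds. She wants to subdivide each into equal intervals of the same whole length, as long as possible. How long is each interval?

53 seconds

The interval must divide each timer length; the longest such is the gcd.
1537 = 29 × 53
106 = 2 × 53
689 = 13 × 53
gcd(1537, 106, 689) = 53.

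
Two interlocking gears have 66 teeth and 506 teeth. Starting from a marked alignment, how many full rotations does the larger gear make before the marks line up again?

The first common completion time is the LCM of the periods.
66 = 2 × 3 × 11
506 = 2 × 11 × 23
LCM(66, 506) = 2 × 3 × 11 × 23 = 1518.
Rotations for period 506: 1518 / 506 = 3.

3 rotations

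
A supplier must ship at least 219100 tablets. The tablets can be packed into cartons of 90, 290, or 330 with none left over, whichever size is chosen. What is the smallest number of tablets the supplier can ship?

229680

The number of tablets must be a common multiple of 90, 290, and 330, so a multiple of their LCM.
90 = 2 × 3^2 × 5
290 = 2 × 5 × 29
330 = 2 × 3 × 5 × 11
LCM(90, 290, 330) = 2 × 3^2 × 5 × 11 × 29 = 28710.
Smallest multiple of 28710 that is ≥ 219100: ⌈219100/28710⌉ × 28710 = 8 × 28710 = 229680.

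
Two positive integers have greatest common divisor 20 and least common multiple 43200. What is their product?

864000

For any two positive integers, gcd × lcm = product = 20 × 43200 = 864000.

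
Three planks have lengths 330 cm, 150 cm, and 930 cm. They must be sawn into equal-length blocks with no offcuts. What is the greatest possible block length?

This is the greatest common divisor of 330, 150, and 930.
330 = 2 × 3 × 5 × 11
150 = 2 × 3 × 5^2
930 = 2 × 3 × 5 × 31
gcd(330, 150, 930) = 2 × 3 × 5 = 30.

30 cm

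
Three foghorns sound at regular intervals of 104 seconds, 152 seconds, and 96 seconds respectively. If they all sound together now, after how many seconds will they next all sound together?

23712 seconds

We need the least common multiple of the intervals.
104 = 2^3 × 13
152 = 2^3 × 19
96 = 2^5 × 3
LCM(104, 152, 96) = 2^5 × 3 × 13 × 19 = 23712.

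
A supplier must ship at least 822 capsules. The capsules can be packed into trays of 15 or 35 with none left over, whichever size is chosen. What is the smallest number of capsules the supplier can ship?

The number of capsules must be a common multiple of 15 and 35, so a multiple of their LCM.
15 = 3 × 5
35 = 5 × 7
LCM(15, 35) = 3 × 5 × 7 = 105.
Smallest multiple of 105 that is ≥ 822: ⌈822/105⌉ × 105 = 8 × 105 = 840.

840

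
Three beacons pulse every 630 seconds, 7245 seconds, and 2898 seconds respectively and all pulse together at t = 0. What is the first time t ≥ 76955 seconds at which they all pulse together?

Joint pulses occur at multiples of LCM(630, 7245, 2898).
630 = 2 × 3^2 × 5 × 7
7245 = 3^2 × 5 × 7 × 23
2898 = 2 × 3^2 × 7 × 23
LCM(630, 7245, 2898) = 2 × 3^2 × 5 × 7 × 23 = 14490.
Smallest multiple of 14490 that is ≥ 76955: ⌈76955/14490⌉ × 14490 = 6 × 14490 = 86940.

86940 seconds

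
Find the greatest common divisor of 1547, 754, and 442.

13

1547 = 7 × 13 × 17
754 = 2 × 13 × 29
442 = 2 × 13 × 17
gcd(1547, 754, 442) = 13.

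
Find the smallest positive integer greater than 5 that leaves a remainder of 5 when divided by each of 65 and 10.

135

N − 5 must be a common multiple of 65 and 10.
65 = 5 × 13
10 = 2 × 5
LCM(65, 10) = 2 × 5 × 13 = 130.
Smallest N > 5 is LCM + 5 = 130 + 5 = 135.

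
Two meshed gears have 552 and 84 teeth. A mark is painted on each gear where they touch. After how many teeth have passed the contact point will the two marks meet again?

3864 teeth

They coincide at every common multiple of the periods; the first is the LCM.
552 = 2^3 × 3 × 23
84 = 2^2 × 3 × 7
LCM(552, 84) = 2^3 × 3 × 7 × 23 = 3864.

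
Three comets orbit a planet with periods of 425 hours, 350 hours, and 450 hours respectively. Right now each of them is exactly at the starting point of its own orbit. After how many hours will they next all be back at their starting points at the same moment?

53550 hours

The first simultaneous occurrence is after LCM of the individual periods.
425 = 5^2 × 17
350 = 2 × 5^2 × 7
450 = 2 × 3^2 × 5^2
LCM(425, 350, 450) = 2 × 3^2 × 5^2 × 7 × 17 = 53550.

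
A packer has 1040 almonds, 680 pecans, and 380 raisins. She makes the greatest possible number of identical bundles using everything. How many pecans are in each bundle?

Number of bundles = gcd(1040, 680, 380).
1040 = 2^4 × 5 × 13
680 = 2^3 × 5 × 17
380 = 2^2 × 5 × 19
gcd(1040, 680, 380) = 2^2 × 5 = 20.
pecans per bundle = 680 / 20 = 34.

34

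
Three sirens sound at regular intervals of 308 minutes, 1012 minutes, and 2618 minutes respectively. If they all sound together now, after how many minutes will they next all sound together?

120428 minutes

We need the least common multiple of the intervals.
308 = 2^2 × 7 × 11
1012 = 2^2 × 11 × 23
2618 = 2 × 7 × 11 × 17
LCM(308, 1012, 2618) = 2^2 × 7 × 11 × 17 × 23 = 120428.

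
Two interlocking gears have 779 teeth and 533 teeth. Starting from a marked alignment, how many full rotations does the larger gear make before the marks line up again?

They are all back at their starting positions together after one LCM of the periods.
779 = 19 × 41
533 = 13 × 41
LCM(779, 533) = 13 × 19 × 41 = 10127.
Rotations for period 779: 10127 / 779 = 13.

13 rotations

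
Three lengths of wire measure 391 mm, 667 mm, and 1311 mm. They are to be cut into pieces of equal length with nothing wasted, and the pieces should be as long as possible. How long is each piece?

Each piece length must divide every original length, so the longest possible is gcd(391, 667, 1311).
391 = 17 × 23
667 = 23 × 29
1311 = 3 × 19 × 23
gcd(391, 667, 1311) = 23.

23 mm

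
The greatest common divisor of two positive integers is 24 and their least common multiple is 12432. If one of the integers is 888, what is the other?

336

For two integers, gcd × lcm = product, so the other is (24 × 12432) / 888 = 298368 / 888 = 336.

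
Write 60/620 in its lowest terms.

60 = 2^2 × 3 × 5
620 = 2^2 × 5 × 31
gcd(60, 620) = 2^2 × 5 = 20.
Divide numerator and denominator by 20: 60/620 = 3/31.

3/31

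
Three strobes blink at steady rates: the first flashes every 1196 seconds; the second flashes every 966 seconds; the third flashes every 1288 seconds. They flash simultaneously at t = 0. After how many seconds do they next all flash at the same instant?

50232 seconds

We need the least common multiple of the intervals.
1196 = 2^2 × 13 × 23
966 = 2 × 3 × 7 × 23
1288 = 2^3 × 7 × 23
LCM(1196, 966, 1288) = 2^3 × 3 × 7 × 13 × 23 = 50232.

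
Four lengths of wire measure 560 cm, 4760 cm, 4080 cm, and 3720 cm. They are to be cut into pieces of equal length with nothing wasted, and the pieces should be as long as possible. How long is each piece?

40 cm

Each piece length must divide every original length, so the longest possible is gcd(560, 4760, 4080, 3720).
560 = 2^4 × 5 × 7
4760 = 2^3 × 5 × 7 × 17
4080 = 2^4 × 3 × 5 × 17
3720 = 2^3 × 3 × 5 × 31
gcd(560, 4760, 4080, 3720) = 2^3 × 5 = 40.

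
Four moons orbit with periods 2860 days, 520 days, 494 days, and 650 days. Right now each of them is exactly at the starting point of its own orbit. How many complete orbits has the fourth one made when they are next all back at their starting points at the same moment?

They are all back at their starting positions together after one LCM of the periods.
2860 = 2^2 × 5 × 11 × 13
520 = 2^3 × 5 × 13
494 = 2 × 13 × 19
650 = 2 × 5^2 × 13
LCM(2860, 520, 494, 650) = 2^3 × 5^2 × 11 × 13 × 19 = 543400.
Orbits for period 650: 543400 / 650 = 836.

836 orbits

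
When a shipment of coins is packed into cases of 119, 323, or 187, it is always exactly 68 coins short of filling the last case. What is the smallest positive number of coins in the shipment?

Being 68 short of a full case of size k means N ≡ −68 (mod k), i.e. N + 68 is a multiple of each size.
119 = 7 × 17
323 = 17 × 19
187 = 11 × 17
LCM(119, 323, 187) = 7 × 11 × 17 × 19 = 24871.
Smallest positive N is 24871 − 68 = 24803.

24803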